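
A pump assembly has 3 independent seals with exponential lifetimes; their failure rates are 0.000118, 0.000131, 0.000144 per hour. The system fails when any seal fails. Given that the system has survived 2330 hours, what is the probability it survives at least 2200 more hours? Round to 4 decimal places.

Time to first failure ~ Exp(Σλ) with Σλ = 0.000393.
By memorylessness, P(T > 2330+2200 | T > 2330) = P(T > 2200) = e^(−0.000393·2200) ≈ 0.4212.

0.4212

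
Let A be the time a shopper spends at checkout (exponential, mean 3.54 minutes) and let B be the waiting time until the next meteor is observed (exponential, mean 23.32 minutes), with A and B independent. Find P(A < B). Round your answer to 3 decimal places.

λ_1 = 1/3.54 = 0.282486, λ_2 = 1/23.32 = 0.0428816.
For independent exponentials, P(A < B) = λ_1/(λ_1+λ_2) = 0.282486/0.325368 ≈ 0.868.

0.868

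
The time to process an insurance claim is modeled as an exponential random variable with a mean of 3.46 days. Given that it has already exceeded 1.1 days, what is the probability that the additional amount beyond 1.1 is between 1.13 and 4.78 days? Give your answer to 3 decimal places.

The rate is λ = 1/3.46 = 0.289017 per day.
Memoryless: the residual past 1.1 is again Exp(λ).
P(1.13 < residual < 4.78) = e^(−λ·1.13) − e^(−λ·4.78) = 0.72138 − 0.25120 ≈ 0.470.

0.470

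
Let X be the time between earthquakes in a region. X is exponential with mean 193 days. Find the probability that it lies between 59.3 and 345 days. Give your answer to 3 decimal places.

0.568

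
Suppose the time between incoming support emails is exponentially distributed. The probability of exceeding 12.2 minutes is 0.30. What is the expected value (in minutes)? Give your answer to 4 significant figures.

e^(−λ·12.2) = 0.30 ⇒ λ = −ln(0.30)/12.2 = 0.0986863.
Mean = 1/λ = 10.1331 minutes.

10.13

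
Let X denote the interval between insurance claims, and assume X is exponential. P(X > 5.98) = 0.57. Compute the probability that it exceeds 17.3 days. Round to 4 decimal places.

e^(−λ·5.98) = 0.57 ⇒ λ = −ln(0.57)/5.98 = 0.0939998.
P(X > 17.3) = e^(−0.0939998·17.3) = e^(−1.6262) ≈ 0.1967.

0.1967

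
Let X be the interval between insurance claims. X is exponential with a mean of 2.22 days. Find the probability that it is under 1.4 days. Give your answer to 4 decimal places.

0.4677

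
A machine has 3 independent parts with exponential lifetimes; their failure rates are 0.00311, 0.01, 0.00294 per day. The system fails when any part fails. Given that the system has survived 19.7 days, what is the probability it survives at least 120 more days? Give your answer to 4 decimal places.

0.1457

Time to first failure ~ Exp(Σλ) with Σλ = 0.01605.
By memorylessness, P(T > 19.7+120 | T > 19.7) = P(T > 120) = e^(−0.01605·120) ≈ 0.1457.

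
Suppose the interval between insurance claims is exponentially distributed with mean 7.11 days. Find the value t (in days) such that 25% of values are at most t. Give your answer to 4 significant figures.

The rate is λ = 1/7.11 = 0.140647 per day.
Set 1 − e^(−λt) = 0.25, so t = −ln(0.75)/λ = 0.28768/0.140647 ≈ 2.04542 days.

2.045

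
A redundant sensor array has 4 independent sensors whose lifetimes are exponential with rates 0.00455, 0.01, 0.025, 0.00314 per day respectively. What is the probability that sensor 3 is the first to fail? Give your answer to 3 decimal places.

The time to first failure is exponential with rate Σλ = 0.00455 + 0.01 + 0.025 + 0.00314 = 0.04269.
P(sensor 3 first) = λ_3/Σλ = 0.025/0.04269 ≈ 0.586.

0.586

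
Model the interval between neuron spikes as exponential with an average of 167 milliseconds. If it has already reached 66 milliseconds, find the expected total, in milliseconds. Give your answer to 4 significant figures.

The rate is λ = 1/167 = 0.00598802 per millisecond.
By memorylessness, E[X | X > 66] = 66 + 1/λ = 66 + 167 = 233 milliseconds.

233.0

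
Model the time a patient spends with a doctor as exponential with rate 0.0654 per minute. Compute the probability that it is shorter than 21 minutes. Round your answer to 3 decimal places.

0.747

P(X ≤ 21) = 1 − e^(−λ·21) = 1 − e^(−1.3734) ≈ 0.747.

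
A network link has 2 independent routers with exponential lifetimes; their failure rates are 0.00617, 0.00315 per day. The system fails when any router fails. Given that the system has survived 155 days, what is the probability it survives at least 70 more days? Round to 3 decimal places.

0.521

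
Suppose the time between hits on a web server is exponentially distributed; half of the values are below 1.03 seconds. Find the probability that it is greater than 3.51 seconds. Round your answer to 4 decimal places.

For an exponential, median = ln(2)/λ, so λ = ln 2 / 1.03 = 0.672958 per second.
P(X > 3.51) = e^(−λ·3.51) = e^(−2.3621) ≈ 0.0942.

0.0942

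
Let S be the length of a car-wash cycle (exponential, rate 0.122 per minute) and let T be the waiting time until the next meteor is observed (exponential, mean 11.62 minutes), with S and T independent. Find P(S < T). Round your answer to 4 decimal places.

λ_1 = 0.122, λ_2 = 1/11.62 = 0.0860585.
For independent exponentials, P(S < T) = λ_1/(λ_1+λ_2) = 0.122/0.208059 ≈ 0.5864.

0.5864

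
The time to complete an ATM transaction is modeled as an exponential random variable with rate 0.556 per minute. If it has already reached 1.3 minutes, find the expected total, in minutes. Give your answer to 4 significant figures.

By memorylessness, E[X | X > 1.3] = 1.3 + 1/λ = 1.3 + 1.79856 = 3.09856 minutes.

3.099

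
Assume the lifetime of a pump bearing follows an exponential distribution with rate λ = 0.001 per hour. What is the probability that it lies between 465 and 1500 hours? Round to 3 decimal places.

P(465 < X < 1500) = e^(−λ·465) − e^(−λ·1500) = 0.62814 − 0.22313 ≈ 0.405.

0.405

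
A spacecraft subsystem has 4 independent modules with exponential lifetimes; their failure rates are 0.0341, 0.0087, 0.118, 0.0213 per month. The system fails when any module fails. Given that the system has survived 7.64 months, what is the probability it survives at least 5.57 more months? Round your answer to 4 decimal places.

Time to first failure ~ Exp(Σλ) with Σλ = 0.1821.
By memorylessness, P(T > 7.64+5.57 | T > 7.64) = P(T > 5.57) = e^(−0.1821·5.57) ≈ 0.3627.

0.3627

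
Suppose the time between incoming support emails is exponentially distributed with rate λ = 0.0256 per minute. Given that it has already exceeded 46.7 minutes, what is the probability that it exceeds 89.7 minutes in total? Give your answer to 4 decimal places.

0.3326

By the memoryless property, P(X > 46.7+43 | X > 46.7) = P(X > 43).
P(X > 43) = e^(−1.1008) ≈ 0.3326.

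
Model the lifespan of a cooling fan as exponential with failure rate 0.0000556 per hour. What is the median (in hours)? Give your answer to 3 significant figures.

12500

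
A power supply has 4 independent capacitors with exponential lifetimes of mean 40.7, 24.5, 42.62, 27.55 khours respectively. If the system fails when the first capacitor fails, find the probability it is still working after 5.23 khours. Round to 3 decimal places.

The first failure time is exponential with rate Σλ_i = 1/40.7 + 1/24.5 + 1/42.62 + 1/27.55 = 0.125147 per khour.
P(min > 5.23) = e^(−0.125147·5.23) = e^(−0.65452) ≈ 0.520.

0.520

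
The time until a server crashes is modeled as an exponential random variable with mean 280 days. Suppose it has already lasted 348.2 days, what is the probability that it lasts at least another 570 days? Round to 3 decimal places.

0.131

The rate is λ = 1/280 = 0.00357143 per day.
P(X > s+t | X > s) = e^(−λ(s+t))/e^(−λs) = e^(−λt), independent of s = 348.2.
P(X > 570) = e^(−2.0357) ≈ 0.131.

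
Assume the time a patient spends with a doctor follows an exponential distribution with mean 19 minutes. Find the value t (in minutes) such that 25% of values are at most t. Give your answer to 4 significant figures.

5.466

The rate is λ = 1/19 = 0.0526316 per minute.
Set 1 − e^(−λt) = 0.25, so t = −ln(0.75)/λ = 0.28768/0.0526316 ≈ 5.46596 minutes.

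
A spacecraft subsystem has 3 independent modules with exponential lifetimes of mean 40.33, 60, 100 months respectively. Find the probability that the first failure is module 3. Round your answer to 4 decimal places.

0.1943

Rates: λ_i = 1/mean_i → 0.0247954, 0.0166667, 0.01; Σλ = 0.0514621.
P(module 3 first) = λ_3/Σλ = 0.01/0.0514621 ≈ 0.1943.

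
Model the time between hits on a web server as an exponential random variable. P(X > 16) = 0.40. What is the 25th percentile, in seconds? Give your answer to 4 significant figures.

e^(−λ·16) = 0.40 ⇒ λ = −ln(0.40)/16 = 0.0572682.
25th percentile: 1 − e^(−λt) = 0.25, t = −ln(0.75)/λ = 5.02342 seconds.

5.023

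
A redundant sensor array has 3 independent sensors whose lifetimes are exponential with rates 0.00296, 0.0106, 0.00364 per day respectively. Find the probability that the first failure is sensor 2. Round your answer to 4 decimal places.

The time to first failure is exponential with rate Σλ = 0.00296 + 0.0106 + 0.00364 = 0.0172.
P(sensor 2 first) = λ_2/Σλ = 0.0106/0.0172 ≈ 0.6163.

0.6163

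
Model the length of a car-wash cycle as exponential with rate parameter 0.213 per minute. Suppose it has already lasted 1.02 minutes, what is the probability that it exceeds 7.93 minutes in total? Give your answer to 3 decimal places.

By the memoryless property, P(X > 1.02+6.91 | X > 1.02) = P(X > 6.91).
P(X > 6.91) = e^(−1.4718) ≈ 0.230.

0.230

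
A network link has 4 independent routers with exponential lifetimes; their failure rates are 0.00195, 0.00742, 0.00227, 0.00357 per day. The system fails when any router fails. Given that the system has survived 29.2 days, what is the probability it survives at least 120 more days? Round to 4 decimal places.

0.1612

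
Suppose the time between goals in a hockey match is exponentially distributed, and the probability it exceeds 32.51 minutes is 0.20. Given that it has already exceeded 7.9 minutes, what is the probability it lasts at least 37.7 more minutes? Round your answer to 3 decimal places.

0.155

From e^(−λ·32.51) = 0.20, λ = −ln(0.20)/32.51 = 0.0495059.
Memoryless: P(X > 7.9+37.7 | X > 7.9) = P(X > 37.7) = e^(−0.0495059·37.7) ≈ 0.155.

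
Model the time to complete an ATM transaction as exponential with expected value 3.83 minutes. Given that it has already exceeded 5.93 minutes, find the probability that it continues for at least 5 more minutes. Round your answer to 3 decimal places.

The rate is λ = 1/3.83 = 0.261097 per minute.
The exponential is memoryless, so the remaining time is again Exp(λ): the condition X > 5.93 is irrelevant.
P(X > 5) = e^(−1.3055) ≈ 0.271.

0.271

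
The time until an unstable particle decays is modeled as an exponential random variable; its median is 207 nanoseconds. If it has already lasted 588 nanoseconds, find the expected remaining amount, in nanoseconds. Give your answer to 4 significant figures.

298.6

For an exponential, median = ln(2)/λ, so λ = ln 2 / 207 = 0.00334854 per nanosecond.
By memorylessness, the remaining amount past any threshold is again Exp(λ) with mean 1/λ = 298.638 nanoseconds.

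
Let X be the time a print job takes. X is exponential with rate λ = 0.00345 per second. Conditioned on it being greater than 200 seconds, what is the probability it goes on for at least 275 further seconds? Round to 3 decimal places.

0.387

By the memoryless property, P(X > 200+275 | X > 200) = P(X > 275).
P(X > 275) = e^(−0.94875) ≈ 0.387.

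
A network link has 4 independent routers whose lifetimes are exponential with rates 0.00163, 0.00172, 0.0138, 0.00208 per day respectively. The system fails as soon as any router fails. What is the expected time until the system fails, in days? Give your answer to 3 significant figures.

The time to first failure is exponential with rate Σλ = 0.00163 + 0.00172 + 0.0138 + 0.00208 = 0.01923.
E[min] = 1/Σλ = 1/0.01923 = 52.0021 days.

52.0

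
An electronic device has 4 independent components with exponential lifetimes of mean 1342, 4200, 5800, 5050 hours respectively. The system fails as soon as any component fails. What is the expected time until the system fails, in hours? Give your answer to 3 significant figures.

739

The first failure time is exponential with rate Σλ_i = 1/1342 + 1/4200 + 1/5800 + 1/5050 = 0.00135369 per hour.
E[min] = 1/Σλ = 1/0.00135369 = 738.724 hours.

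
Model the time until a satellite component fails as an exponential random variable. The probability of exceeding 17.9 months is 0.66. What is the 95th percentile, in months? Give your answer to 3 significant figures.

e^(−λ·17.9) = 0.66 ⇒ λ = −ln(0.66)/17.9 = 0.0232132.
95th percentile: 1 − e^(−λt) = 0.95, t = −ln(0.05)/λ = 129.053 months.

129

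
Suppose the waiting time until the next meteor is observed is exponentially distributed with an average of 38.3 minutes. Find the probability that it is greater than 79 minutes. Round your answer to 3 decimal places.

0.127

The rate is λ = 1/38.3 = 0.0261097 per minute.
P(X > 79) = e^(−λ·79) = e^(−2.0627) ≈ 0.127.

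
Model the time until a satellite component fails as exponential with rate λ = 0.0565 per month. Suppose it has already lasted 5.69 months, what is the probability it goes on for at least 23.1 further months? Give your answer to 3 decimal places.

The exponential is memoryless, so the remaining time is again Exp(λ): the condition X > 5.69 is irrelevant.
P(X > 23.1) = e^(−1.3052) ≈ 0.271.

0.271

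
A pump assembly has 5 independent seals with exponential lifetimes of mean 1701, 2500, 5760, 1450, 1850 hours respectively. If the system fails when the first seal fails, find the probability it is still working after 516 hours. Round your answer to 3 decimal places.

The first failure time is exponential with rate Σλ_i = 1/1701 + 1/2500 + 1/5760 + 1/1450 + 1/1850 = 0.0023917 per hour.
P(min > 516) = e^(−0.0023917·516) = e^(−1.2341) ≈ 0.291.

0.291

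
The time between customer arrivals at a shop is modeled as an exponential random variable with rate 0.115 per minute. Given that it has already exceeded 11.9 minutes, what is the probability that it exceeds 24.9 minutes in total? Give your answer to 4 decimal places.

0.2242

By the memoryless property, P(X > 11.9+13 | X > 11.9) = P(X > 13).
P(X > 13) = e^(−1.495) ≈ 0.2242.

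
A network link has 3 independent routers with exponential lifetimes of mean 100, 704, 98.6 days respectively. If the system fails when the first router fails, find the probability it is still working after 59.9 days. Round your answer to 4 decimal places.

0.2748

The first failure time is exponential with rate Σλ_i = 1/100 + 1/704 + 1/98.6 = 0.0215624 per day.
P(min > 59.9) = e^(−0.0215624·59.9) = e^(−1.2916) ≈ 0.2748.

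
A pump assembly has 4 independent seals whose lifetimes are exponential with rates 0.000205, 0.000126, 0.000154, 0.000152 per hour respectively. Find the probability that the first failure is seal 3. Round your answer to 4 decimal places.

The time to first failure is exponential with rate Σλ = 0.000205 + 0.000126 + 0.000154 + 0.000152 = 0.000637.
P(seal 3 first) = λ_3/Σλ = 0.000154/0.000637 ≈ 0.2418.

0.2418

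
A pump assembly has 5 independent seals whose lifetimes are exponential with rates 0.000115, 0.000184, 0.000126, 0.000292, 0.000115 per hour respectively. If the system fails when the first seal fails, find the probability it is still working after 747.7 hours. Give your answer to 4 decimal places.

The time to first failure is exponential with rate Σλ = 0.000115 + 0.000184 + 0.000126 + 0.000292 + 0.000115 = 0.000832.
P(min > 747.7) = e^(−0.000832·747.7) = e^(−0.62209) ≈ 0.5368.

0.5368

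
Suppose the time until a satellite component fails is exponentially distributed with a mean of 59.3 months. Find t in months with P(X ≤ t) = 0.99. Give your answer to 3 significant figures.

The rate is λ = 1/59.3 = 0.0168634 per month.
Set 1 − e^(−λt) = 0.99, so t = −ln(0.01)/λ = 4.6052/0.0168634 ≈ 273.087 months.

273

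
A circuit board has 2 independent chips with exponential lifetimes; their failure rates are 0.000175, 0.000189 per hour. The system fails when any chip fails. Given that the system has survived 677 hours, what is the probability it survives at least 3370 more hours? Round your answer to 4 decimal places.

Time to first failure ~ Exp(Σλ) with Σλ = 0.000364.
By memorylessness, P(T > 677+3370 | T > 677) = P(T > 3370) = e^(−0.000364·3370) ≈ 0.2933.

0.2933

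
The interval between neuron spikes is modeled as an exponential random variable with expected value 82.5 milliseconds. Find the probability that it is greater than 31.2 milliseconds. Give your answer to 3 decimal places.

The rate is λ = 1/82.5 = 0.0121212 per millisecond.
P(X > 31.2) = e^(−λ·31.2) = e^(−0.37818) ≈ 0.685.

0.685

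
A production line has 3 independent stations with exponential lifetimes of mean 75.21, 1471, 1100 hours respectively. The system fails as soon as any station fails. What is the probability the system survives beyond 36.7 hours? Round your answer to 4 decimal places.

The first failure time is exponential with rate Σλ_i = 1/75.21 + 1/1471 + 1/1100 = 0.014885 per hour.
P(min > 36.7) = e^(−0.014885·36.7) = e^(−0.54628) ≈ 0.5791.

0.5791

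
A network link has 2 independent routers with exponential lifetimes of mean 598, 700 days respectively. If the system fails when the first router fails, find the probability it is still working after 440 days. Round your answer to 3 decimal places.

0.256

The first failure time is exponential with rate Σλ_i = 1/598 + 1/700 = 0.00310081 per day.
P(min > 440) = e^(−0.00310081·440) = e^(−1.3644) ≈ 0.256.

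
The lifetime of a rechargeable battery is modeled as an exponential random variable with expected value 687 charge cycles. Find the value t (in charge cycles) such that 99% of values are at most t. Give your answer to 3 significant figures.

3160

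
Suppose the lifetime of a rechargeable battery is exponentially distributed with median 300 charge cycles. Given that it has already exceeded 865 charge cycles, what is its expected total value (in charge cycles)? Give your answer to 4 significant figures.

1298

For an exponential, median = ln(2)/λ, so λ = ln 2 / 300 = 0.00231049 per charge cycle.
By memorylessness, E[X | X > 865] = 865 + 1/λ = 865 + 432.809 = 1297.81 charge cycles.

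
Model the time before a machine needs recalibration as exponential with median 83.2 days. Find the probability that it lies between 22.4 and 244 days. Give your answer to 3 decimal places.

0.699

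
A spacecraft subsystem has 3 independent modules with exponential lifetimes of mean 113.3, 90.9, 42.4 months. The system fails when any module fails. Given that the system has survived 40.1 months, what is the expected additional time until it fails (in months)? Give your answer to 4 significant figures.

23.04

First-failure rate Σλ = 1/113.3 + 1/90.9 + 1/42.4 = 0.0434121.
By memorylessness the expected residual is 1/Σλ = 23.035 months, regardless of the 40.1 already elapsed.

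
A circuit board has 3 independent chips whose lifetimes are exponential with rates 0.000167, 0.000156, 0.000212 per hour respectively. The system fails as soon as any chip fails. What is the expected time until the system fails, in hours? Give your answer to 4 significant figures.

The time to first failure is exponential with rate Σλ = 0.000167 + 0.000156 + 0.000212 = 0.000535.
E[min] = 1/Σλ = 1/0.000535 = 1869.16 hours.

1869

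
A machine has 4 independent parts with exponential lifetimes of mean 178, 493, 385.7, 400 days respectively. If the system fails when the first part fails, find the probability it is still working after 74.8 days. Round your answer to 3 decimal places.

0.386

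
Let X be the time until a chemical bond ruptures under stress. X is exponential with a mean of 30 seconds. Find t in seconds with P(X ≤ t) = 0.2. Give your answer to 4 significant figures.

6.694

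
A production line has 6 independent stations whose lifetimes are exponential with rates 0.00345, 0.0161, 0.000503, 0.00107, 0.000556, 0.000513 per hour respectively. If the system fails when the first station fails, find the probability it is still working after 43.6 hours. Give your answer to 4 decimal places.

The time to first failure is exponential with rate Σλ = 0.00345 + 0.0161 + 0.000503 + 0.00107 + 0.000556 + 0.000513 = 0.022192.
P(min > 43.6) = e^(−0.022192·43.6) = e^(−0.96757) ≈ 0.3800.

0.3800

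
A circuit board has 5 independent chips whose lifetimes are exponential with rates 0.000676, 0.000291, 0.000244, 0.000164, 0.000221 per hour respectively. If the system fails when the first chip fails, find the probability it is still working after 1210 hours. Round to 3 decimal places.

The time to first failure is exponential with rate Σλ = 0.000676 + 0.000291 + 0.000244 + 0.000164 + 0.000221 = 0.001596.
P(min > 1210) = e^(−0.001596·1210) = e^(−1.9312) ≈ 0.145.

0.145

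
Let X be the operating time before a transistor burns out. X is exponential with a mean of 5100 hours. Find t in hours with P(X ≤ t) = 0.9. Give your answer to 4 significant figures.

The rate is λ = 1/5100 = 0.000196078 per hour.
Set 1 − e^(−λt) = 0.9, so t = −ln(0.1)/λ = 2.3026/0.000196078 ≈ 11743.2 hours.

11740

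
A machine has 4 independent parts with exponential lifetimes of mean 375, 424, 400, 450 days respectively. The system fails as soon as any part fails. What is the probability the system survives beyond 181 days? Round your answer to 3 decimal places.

0.171

The first failure time is exponential with rate Σλ_i = 1/375 + 1/424 + 1/400 + 1/450 = 0.00974738 per day.
P(min > 181) = e^(−0.00974738·181) = e^(−1.7643) ≈ 0.171.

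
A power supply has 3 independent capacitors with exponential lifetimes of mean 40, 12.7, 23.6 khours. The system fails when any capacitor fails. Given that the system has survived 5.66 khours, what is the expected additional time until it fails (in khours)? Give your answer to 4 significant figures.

6.844

First-failure rate Σλ = 1/40 + 1/12.7 + 1/23.6 = 0.146113.
By memorylessness the expected residual is 1/Σλ = 6.84402 khours, regardless of the 5.66 already elapsed.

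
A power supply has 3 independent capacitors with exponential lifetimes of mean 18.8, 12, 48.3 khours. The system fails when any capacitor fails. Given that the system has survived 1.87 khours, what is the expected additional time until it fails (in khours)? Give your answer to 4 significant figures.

First-failure rate Σλ = 1/18.8 + 1/12 + 1/48.3 = 0.157229.
By memorylessness the expected residual is 1/Σλ = 6.36016 khours, regardless of the 1.87 already elapsed.

6.360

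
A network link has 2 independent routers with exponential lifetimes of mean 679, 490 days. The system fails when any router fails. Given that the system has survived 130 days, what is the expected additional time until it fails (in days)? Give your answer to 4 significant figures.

First-failure rate Σλ = 1/679 + 1/490 = 0.00351357.
By memorylessness the expected residual is 1/Σλ = 284.611 days, regardless of the 130 already elapsed.

284.6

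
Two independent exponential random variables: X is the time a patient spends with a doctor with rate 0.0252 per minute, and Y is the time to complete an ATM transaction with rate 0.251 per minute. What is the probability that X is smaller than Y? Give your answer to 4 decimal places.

λ_1 = 0.0252, λ_2 = 0.251.
For independent exponentials, P(X < Y) = λ_1/(λ_1+λ_2) = 0.0252/0.2762 ≈ 0.0912.

0.0912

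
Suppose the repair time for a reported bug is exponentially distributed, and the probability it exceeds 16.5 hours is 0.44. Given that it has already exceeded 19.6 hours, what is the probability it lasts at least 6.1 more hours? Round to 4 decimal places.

0.7382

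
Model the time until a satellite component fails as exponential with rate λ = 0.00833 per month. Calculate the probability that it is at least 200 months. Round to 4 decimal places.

P(X > 200) = e^(−λ·200) = e^(−1.666) ≈ 0.1890.

0.1890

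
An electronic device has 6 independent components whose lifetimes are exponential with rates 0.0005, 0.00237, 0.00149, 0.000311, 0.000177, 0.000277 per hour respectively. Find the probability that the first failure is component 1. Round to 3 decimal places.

0.098

The time to first failure is exponential with rate Σλ = 0.0005 + 0.00237 + 0.00149 + 0.000311 + 0.000177 + 0.000277 = 0.005125.
P(component 1 first) = λ_1/Σλ = 0.0005/0.005125 ≈ 0.098.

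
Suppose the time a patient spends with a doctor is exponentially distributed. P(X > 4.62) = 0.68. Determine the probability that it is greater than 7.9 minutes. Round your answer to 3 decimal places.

e^(−λ·4.62) = 0.68 ⇒ λ = −ln(0.68)/4.62 = 0.0834767.
P(X > 7.9) = e^(−0.0834767·7.9) = e^(−0.65947) ≈ 0.517.

0.517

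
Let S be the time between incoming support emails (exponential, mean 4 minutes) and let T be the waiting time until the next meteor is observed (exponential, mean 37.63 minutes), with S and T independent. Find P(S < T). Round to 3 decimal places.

0.904

λ_1 = 1/4 = 0.25, λ_2 = 1/37.63 = 0.0265745.
For independent exponentials, P(S < T) = λ_1/(λ_1+λ_2) = 0.25/0.276575 ≈ 0.904.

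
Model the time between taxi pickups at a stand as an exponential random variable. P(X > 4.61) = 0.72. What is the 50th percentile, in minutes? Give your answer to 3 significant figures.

9.73

e^(−λ·4.61) = 0.72 ⇒ λ = −ln(0.72)/4.61 = 0.071259.
50th percentile: 1 − e^(−λt) = 0.5, t = −ln(0.5)/λ = 9.72715 minutes.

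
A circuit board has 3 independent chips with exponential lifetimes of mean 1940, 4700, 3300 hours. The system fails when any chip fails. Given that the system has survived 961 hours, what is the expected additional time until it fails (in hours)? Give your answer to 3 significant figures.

First-failure rate Σλ = 1/1940 + 1/4700 + 1/3300 = 0.00103126.
By memorylessness the expected residual is 1/Σλ = 969.687 hours, regardless of the 961 already elapsed.

970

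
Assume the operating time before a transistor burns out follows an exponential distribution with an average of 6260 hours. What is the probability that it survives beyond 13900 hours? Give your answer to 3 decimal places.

The rate is λ = 1/6260 = 0.000159744 per hour.
P(X > 13900) = e^(−λ·13900) = e^(−2.2204) ≈ 0.109.

0.109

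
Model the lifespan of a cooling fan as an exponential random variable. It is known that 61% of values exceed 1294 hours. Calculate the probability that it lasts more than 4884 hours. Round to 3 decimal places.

0.155

e^(−λ·1294) = 0.61 ⇒ λ = −ln(0.61)/1294 = 0.000381991.
P(X > 4884) = e^(−0.000381991·4884) = e^(−1.8656) ≈ 0.155.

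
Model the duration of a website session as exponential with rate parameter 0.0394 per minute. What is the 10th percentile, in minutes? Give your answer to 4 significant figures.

Set 1 − e^(−λt) = 0.1, so t = −ln(0.9)/λ = 0.10536/0.0394 ≈ 2.67412 minutes.

2.674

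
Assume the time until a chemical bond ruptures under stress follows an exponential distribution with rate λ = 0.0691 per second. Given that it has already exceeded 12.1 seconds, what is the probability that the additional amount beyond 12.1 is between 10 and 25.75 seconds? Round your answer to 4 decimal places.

Memoryless: the residual past 12.1 is again Exp(λ).
P(10 < residual < 25.75) = e^(−λ·10) − e^(−λ·25.75) = 0.50107 − 0.16875 ≈ 0.3323.

0.3323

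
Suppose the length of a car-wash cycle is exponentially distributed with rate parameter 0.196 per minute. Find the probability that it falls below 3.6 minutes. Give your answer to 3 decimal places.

0.506

P(X ≤ 3.6) = 1 − e^(−λ·3.6) = 1 − e^(−0.7056) ≈ 0.506.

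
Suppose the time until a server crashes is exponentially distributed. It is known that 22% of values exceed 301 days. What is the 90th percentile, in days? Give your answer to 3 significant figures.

458

e^(−λ·301) = 0.22 ⇒ λ = −ln(0.22)/301 = 0.00503032.
90th percentile: 1 − e^(−λt) = 0.9, t = −ln(0.1)/λ = 457.741 days.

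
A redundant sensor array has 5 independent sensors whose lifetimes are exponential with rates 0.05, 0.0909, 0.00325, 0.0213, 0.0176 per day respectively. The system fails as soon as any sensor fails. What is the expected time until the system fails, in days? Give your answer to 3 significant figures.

The time to first failure is exponential with rate Σλ = 0.05 + 0.0909 + 0.00325 + 0.0213 + 0.0176 = 0.18305.
E[min] = 1/Σλ = 1/0.18305 = 5.46299 days.

5.46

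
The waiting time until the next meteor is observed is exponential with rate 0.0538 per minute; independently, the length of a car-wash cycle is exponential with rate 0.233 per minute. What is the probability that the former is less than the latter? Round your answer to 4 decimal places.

0.1876

λ_1 = 0.0538, λ_2 = 0.233.
For independent exponentials, P(the former < the latter) = λ_1/(λ_1+λ_2) = 0.0538/0.2868 ≈ 0.1876.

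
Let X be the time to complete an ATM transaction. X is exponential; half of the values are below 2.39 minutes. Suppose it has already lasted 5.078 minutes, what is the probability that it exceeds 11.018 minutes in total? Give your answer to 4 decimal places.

0.1786

For an exponential, median = ln(2)/λ, so λ = ln 2 / 2.39 = 0.29002 per minute.
The exponential is memoryless, so the remaining time is again Exp(λ): the condition X > 5.078 is irrelevant.
P(X > 5.94) = e^(−1.7227) ≈ 0.1786.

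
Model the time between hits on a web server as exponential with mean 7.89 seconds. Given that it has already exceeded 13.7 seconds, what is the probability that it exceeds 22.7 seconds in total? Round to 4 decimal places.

The rate is λ = 1/7.89 = 0.126743 per second.
P(X > s+t | X > s) = e^(−λ(s+t))/e^(−λs) = e^(−λt), independent of s = 13.7.
P(X > 9) = e^(−1.1407) ≈ 0.3196.

0.3196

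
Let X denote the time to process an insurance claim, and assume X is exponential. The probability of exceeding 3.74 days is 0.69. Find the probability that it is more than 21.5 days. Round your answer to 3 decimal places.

0.118

e^(−λ·3.74) = 0.69 ⇒ λ = −ln(0.69)/3.74 = 0.0992149.
P(X > 21.5) = e^(−0.0992149·21.5) = e^(−2.1331) ≈ 0.118.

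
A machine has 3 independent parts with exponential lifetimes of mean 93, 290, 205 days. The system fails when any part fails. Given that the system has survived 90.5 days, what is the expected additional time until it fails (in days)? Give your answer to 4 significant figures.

First-failure rate Σλ = 1/93 + 1/290 + 1/205 = 0.019079.
By memorylessness the expected residual is 1/Σλ = 52.4136 days, regardless of the 90.5 already elapsed.

52.41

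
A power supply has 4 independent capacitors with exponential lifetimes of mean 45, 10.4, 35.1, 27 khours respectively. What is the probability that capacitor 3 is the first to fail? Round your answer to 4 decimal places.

0.1549

Rates: λ_i = 1/mean_i → 0.0222222, 0.0961538, 0.02849, 0.037037; Σλ = 0.183903.
P(capacitor 3 first) = λ_3/Σλ = 0.02849/0.183903 ≈ 0.1549.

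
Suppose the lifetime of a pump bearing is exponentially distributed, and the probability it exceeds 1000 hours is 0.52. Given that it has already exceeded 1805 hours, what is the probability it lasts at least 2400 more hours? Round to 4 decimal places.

0.2082

From e^(−λ·1000) = 0.52, λ = −ln(0.52)/1000 = 0.000653926.
Memoryless: P(X > 1805+2400 | X > 1805) = P(X > 2400) = e^(−0.000653926·2400) ≈ 0.2082.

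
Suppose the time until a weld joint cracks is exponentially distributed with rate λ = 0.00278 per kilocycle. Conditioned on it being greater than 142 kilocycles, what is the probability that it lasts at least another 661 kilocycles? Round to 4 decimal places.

0.1592

The exponential is memoryless, so the remaining time is again Exp(λ): the condition X > 142 is irrelevant.
P(X > 661) = e^(−1.8376) ≈ 0.1592.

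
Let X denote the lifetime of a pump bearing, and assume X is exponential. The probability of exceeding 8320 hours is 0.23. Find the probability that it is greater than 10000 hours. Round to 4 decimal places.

0.1709

e^(−λ·8320) = 0.23 ⇒ λ = −ln(0.23)/8320 = 0.000176644.
P(X > 10000) = e^(−0.000176644·10000) = e^(−1.7664) ≈ 0.1709.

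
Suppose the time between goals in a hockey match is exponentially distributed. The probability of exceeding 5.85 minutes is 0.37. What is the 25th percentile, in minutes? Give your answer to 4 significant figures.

e^(−λ·5.85) = 0.37 ⇒ λ = −ln(0.37)/5.85 = 0.169958.
25th percentile: 1 − e^(−λt) = 0.25, t = −ln(0.75)/λ = 1.69267 minutes.

1.693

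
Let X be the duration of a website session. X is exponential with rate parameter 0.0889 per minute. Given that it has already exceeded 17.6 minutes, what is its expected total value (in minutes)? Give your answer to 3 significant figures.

By memorylessness, E[X | X > 17.6] = 17.6 + 1/λ = 17.6 + 11.2486 = 28.8486 minutes.

28.8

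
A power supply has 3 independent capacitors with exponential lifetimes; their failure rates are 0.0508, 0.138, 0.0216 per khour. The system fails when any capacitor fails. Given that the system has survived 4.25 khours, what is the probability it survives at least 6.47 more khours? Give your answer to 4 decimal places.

Time to first failure ~ Exp(Σλ) with Σλ = 0.2104.
By memorylessness, P(T > 4.25+6.47 | T > 4.25) = P(T > 6.47) = e^(−0.2104·6.47) ≈ 0.2563.

0.2563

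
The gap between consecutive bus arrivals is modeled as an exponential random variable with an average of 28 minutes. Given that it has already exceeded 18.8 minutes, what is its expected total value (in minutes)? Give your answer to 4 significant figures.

The rate is λ = 1/28 = 0.0357143 per minute.
By memorylessness, E[X | X > 18.8] = 18.8 + 1/λ = 18.8 + 28 = 46.8 minutes.

46.80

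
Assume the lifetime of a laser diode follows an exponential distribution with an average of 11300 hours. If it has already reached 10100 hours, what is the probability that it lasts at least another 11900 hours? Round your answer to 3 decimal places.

The rate is λ = 1/11300 = 0.0000884956 per hour.
By the memoryless property, P(X > 10100+11900 | X > 10100) = P(X > 11900).
P(X > 11900) = e^(−1.0531) ≈ 0.349.

0.349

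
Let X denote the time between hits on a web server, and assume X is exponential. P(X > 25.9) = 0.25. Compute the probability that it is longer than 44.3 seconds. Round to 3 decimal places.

e^(−λ·25.9) = 0.25 ⇒ λ = −ln(0.25)/25.9 = 0.0535249.
P(X > 44.3) = e^(−0.0535249·44.3) = e^(−2.3712) ≈ 0.093.

0.093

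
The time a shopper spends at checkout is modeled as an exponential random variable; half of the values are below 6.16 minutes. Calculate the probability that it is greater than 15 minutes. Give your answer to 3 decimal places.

For an exponential, median = ln(2)/λ, so λ = ln 2 / 6.16 = 0.112524 per minute.
P(X > 15) = e^(−λ·15) = e^(−1.6879) ≈ 0.185.

0.185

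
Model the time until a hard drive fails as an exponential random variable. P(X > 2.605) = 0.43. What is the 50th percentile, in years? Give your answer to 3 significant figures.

e^(−λ·2.605) = 0.43 ⇒ λ = −ln(0.43)/2.605 = 0.323981.
50th percentile: 1 − e^(−λt) = 0.5, t = −ln(0.5)/λ = 2.13947 years.

2.14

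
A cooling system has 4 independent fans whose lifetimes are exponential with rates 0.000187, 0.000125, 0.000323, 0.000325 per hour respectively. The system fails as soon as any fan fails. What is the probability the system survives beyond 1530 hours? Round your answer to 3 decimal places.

0.230

The time to first failure is exponential with rate Σλ = 0.000187 + 0.000125 + 0.000323 + 0.000325 = 0.00096.
P(min > 1530) = e^(−0.00096·1530) = e^(−1.4688) ≈ 0.230.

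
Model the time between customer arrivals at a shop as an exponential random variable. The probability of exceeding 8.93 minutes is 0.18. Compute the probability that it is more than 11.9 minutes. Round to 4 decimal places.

0.1018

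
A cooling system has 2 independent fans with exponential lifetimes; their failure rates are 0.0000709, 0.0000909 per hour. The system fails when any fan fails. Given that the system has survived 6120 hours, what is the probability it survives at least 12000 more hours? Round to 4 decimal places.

Time to first failure ~ Exp(Σλ) with Σλ = 0.0001618.
By memorylessness, P(T > 6120+12000 | T > 6120) = P(T > 12000) = e^(−0.0001618·12000) ≈ 0.1435.

0.1435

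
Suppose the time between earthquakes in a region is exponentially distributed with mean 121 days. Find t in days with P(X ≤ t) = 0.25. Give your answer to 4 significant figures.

34.81

The rate is λ = 1/121 = 0.00826446 per day.
Set 1 − e^(−λt) = 0.25, so t = −ln(0.75)/λ = 0.28768/0.00826446 ≈ 34.8095 days.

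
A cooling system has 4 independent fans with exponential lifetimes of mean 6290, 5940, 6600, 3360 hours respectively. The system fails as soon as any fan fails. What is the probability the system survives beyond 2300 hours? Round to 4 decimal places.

0.1677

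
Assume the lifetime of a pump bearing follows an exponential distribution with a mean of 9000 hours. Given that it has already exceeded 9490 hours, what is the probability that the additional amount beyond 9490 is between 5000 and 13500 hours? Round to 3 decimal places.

The rate is λ = 1/9000 = 0.000111111 per hour.
Memoryless: the residual past 9490 is again Exp(λ).
P(5000 < residual < 13500) = e^(−λ·5000) − e^(−λ·13500) = 0.57375 − 0.22313 ≈ 0.351.

0.351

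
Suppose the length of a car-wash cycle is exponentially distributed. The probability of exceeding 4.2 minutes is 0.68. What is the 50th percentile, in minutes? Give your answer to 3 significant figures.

e^(−λ·4.2) = 0.68 ⇒ λ = −ln(0.68)/4.2 = 0.0918244.
50th percentile: 1 − e^(−λt) = 0.5, t = −ln(0.5)/λ = 7.54862 minutes.

7.55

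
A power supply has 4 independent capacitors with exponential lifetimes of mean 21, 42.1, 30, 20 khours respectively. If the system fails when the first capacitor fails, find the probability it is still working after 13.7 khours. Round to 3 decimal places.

0.120

The first failure time is exponential with rate Σλ_i = 1/21 + 1/42.1 + 1/30 + 1/20 = 0.154705 per khour.
P(min > 13.7) = e^(−0.154705·13.7) = e^(−2.1195) ≈ 0.120.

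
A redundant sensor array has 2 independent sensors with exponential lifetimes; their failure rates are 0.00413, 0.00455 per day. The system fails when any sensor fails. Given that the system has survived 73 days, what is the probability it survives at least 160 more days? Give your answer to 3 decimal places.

Time to first failure ~ Exp(Σλ) with Σλ = 0.00868.
By memorylessness, P(T > 73+160 | T > 73) = P(T > 160) = e^(−0.00868·160) ≈ 0.249.

0.249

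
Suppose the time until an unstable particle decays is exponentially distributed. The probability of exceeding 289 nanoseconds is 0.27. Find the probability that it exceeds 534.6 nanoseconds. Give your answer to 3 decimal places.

e^(−λ·289) = 0.27 ⇒ λ = −ln(0.27)/289 = 0.00453057.
P(X > 534.6) = e^(−0.00453057·534.6) = e^(−2.422) ≈ 0.089.

0.089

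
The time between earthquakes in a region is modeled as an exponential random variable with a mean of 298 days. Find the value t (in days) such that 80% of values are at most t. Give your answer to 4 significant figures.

The rate is λ = 1/298 = 0.0033557 per day.
Set 1 − e^(−λt) = 0.8, so t = −ln(0.2)/λ = 1.6094/0.0033557 ≈ 479.612 days.

479.6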